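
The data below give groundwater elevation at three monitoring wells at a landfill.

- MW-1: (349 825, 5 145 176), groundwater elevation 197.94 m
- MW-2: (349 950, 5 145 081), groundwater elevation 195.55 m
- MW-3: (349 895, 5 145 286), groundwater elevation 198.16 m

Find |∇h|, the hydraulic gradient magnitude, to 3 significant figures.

Three-point gradient (reference MW-1): Δ to MW-2 = (125, -95, -2.39), Δ to MW-3 = (70, 110, +0.22).
∂h/∂x = -0.01186, ∂h/∂y = +0.009549 (det = 20400).
|∇h| = √(-0.01186² + 0.009549²) = 0.01523

0.0152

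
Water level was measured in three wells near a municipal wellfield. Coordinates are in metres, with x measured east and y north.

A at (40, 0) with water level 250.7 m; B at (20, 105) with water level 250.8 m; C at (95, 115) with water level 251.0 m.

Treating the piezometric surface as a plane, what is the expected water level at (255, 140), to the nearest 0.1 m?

251.4 m

With h = a·x + b·y + c and A as origin, the differences give:
  (-20)·a + 105·b = +0.1
  55·a + 115·b = +0.3
Eliminate b (×115 and ×105, subtract): -8075·a = -20.00 → a = ∂h/∂x = +0.002477
Back-substitute: b = ∂h/∂y = +0.001424.
h(255, 140) = 250.7 + (+0.002477)·(215) + (+0.001424)·(140) = 250.7 +0.533 +0.199 = 251.432 m.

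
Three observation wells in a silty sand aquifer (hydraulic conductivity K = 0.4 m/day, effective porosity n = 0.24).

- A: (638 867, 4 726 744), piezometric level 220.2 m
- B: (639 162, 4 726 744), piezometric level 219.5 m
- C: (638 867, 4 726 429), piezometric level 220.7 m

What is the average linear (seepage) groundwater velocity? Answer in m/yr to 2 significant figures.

1.7 m/yr

∂h/∂x = (219.5 − 220.2) / (639162 − 638867) = -0.002373
∂h/∂y = (220.7 − 220.2) / (4726429 − 4726744) = -0.001587
|∇h| = √(-0.002373² + -0.001587²) = 0.002855
Seepage velocity v = K·i/n = 0.4 × 0.002855 / 0.24 = 0.004758 m/day = 1.738 m/yr.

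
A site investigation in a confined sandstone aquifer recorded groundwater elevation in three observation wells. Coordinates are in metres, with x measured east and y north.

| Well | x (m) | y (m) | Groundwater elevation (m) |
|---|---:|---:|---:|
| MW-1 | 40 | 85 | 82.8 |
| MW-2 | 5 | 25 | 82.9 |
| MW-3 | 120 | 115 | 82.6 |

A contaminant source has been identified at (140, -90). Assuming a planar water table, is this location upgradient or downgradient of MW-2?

downgradient

Three-point gradient (reference MW-1): Δ to MW-2 = (-35, -60, +0.1), Δ to MW-3 = (80, 30, -0.2).
∂h/∂x = -0.002400, ∂h/∂y = -0.0002667 (det = 3750).
Head at (140, -90) = 82.8 + (-0.002400)·(100) + (-0.0002667)·(-175) = 82.61 m.
That is lower than the 82.9 m at MW-2, so the point is downgradient.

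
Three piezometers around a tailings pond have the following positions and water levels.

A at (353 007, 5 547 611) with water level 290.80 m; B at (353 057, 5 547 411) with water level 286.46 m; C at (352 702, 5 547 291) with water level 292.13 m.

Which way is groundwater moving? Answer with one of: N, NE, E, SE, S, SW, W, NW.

Taking A as reference: B−A = (50, -200, -4.34); C−A = (-305, -320, +1.33).
Determinant of the coordinate differences = 50·(-320) − (-305)·(-200) = -77000.
∂h/∂x = [(-4.34)·(-320) − (+1.33)·(-200)] / -77000 = -0.02149
∂h/∂y = [50·(+1.33) − (-305)·(-4.34)] / -77000 = +0.01633
Flow = −∇h = (+0.02149 east, -0.01633 north), which points southeast.

SE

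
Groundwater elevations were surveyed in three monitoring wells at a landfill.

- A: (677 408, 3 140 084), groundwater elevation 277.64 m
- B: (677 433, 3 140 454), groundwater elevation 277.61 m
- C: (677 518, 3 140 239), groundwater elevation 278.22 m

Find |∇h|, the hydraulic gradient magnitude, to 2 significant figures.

0.0060

Differences from A: to B (Δx, Δy, Δh) = (25, 370, -0.03); to C = (110, 155, +0.58).
Solve a·Δx + b·Δy = Δh: det = 25·155 − 110·370 = -36825.
∂h/∂x = [(-0.03)·155 − (+0.58)·370] / -36825 = +0.005954
∂h/∂y = [25·(+0.58) − 110·(-0.03)] / -36825 = -0.0004834
|∇h| = √(0.005954² + -0.0004834²) = 0.005974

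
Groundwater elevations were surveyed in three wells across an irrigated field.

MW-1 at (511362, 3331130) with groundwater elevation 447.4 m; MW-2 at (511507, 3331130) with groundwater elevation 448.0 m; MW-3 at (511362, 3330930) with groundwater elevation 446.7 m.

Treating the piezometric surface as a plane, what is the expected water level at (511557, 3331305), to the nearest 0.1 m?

∂h/∂x = (448.0 − 447.4) / (511507 − 511362) = +0.004138
∂h/∂y = (446.7 − 447.4) / (3330930 − 3331130) = +0.003500
h(511557, 3331305) = 447.4 + (+0.004138)·(195) + (+0.003500)·(175) = 447.4 +0.807 +0.612 = 448.819 m.

448.8 m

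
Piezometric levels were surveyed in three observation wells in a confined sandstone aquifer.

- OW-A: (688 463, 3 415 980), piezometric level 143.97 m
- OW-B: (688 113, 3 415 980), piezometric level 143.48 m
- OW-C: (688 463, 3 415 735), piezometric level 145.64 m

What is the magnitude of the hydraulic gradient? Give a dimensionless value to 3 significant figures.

∂h/∂x = (143.48 − 143.97) / (688113 − 688463) = +0.001400
∂h/∂y = (145.64 − 143.97) / (3415735 − 3415980) = -0.006816
|∇h| = √(0.001400² + -0.006816²) = 0.006958

0.00696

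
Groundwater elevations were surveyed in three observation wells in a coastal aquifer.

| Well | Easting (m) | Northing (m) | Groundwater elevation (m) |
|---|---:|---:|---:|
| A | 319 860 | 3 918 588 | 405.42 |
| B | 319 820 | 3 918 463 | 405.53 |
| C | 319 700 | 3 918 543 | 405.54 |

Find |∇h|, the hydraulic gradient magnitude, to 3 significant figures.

Taking A as reference: B−A = (-40, -125, +0.11); C−A = (-160, -45, +0.12).
Solve a·Δx + b·Δy = Δh: det = (-40)·(-45) − (-160)·(-125) = -18200.
∂h/∂x = [(+0.11)·(-45) − (+0.12)·(-125)] / -18200 = -0.0005522
∂h/∂y = [(-40)·(+0.12) − (-160)·(+0.11)] / -18200 = -0.0007033
|∇h| = √(-0.0005522² + -0.0007033²) = 0.0008942

0.000894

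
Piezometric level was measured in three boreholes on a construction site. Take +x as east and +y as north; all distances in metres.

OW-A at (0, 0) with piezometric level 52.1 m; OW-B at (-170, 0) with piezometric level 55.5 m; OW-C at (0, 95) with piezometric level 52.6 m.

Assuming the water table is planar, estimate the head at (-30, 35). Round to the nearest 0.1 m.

∂h/∂x = (55.5 − 52.1) / (-170 − 0) = -0.02000
∂h/∂y = (52.6 − 52.1) / (95 − 0) = +0.005263
h(-30, 35) = 52.1 + (-0.02000)·(-30) + (+0.005263)·(35) = 52.1 +0.600 +0.184 = 52.884 m.

52.9 m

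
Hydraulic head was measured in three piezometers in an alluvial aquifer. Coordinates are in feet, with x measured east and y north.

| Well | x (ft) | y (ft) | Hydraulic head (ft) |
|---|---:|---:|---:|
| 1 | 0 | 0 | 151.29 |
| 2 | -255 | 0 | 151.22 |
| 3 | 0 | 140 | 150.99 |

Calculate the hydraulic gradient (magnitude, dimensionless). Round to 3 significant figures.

∂h/∂x = (151.22 − 151.29) / (-255 − 0) = +0.0002745
∂h/∂y = (150.99 − 151.29) / (140 − 0) = -0.002143
|∇h| = √(0.0002745² + -0.002143²) = 0.002161

0.00216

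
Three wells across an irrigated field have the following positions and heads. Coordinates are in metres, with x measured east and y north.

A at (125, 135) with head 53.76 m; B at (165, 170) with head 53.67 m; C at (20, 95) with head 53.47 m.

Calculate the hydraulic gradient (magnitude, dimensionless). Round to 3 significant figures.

0.0121

With h = a·x + b·y + c and A as origin, the differences give:
  40·a + 35·b = -0.09
  (-105)·a + (-40)·b = -0.29
Eliminate b (×(-40) and ×35, subtract): 2075·a = 13.750 → a = ∂h/∂x = +0.006627
Back-substitute: b = ∂h/∂y = -0.01014.
|∇h| = √(0.006627² + -0.01014²) = 0.01211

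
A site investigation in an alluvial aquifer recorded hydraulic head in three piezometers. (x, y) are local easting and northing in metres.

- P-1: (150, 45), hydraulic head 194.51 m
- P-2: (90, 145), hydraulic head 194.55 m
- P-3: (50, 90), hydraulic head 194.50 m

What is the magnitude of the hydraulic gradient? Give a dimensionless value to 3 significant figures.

Differences from P-1: to P-2 (Δx, Δy, Δh) = (-60, 100, +0.04); to P-3 = (-100, 45, -0.01).
Determinant of the coordinate differences = (-60)·45 − (-100)·100 = 7300.
∂h/∂x = [(+0.04)·45 − (-0.01)·100] / 7300 = +0.0003836
∂h/∂y = [(-60)·(-0.01) − (-100)·(+0.04)] / 7300 = +0.0006301
|∇h| = √(0.0003836² + 0.0006301²) = 0.0007377

0.000738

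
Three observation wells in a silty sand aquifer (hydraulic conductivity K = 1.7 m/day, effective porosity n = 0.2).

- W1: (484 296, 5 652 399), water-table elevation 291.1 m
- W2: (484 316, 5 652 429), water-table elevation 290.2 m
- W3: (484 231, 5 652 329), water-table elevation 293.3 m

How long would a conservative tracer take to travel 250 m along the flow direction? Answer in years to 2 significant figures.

With h = a·x + b·y + c and W1 as origin, the differences give:
  20·a + 30·b = -0.9
  (-65)·a + (-70)·b = +2.2
Eliminate b (×(-70) and ×30, subtract): 550·a = -3.00 → a = ∂h/∂x = -0.005455
Back-substitute: b = ∂h/∂y = -0.02636.
|∇h| = √(-0.005455² + -0.02636²) = 0.02692
Seepage velocity v = K·i/n = 1.7 × 0.02692 / 0.2 = 0.2288 m/day.
t = 250 / 0.2288 = 1093 days = 2.99 years.

3.0 years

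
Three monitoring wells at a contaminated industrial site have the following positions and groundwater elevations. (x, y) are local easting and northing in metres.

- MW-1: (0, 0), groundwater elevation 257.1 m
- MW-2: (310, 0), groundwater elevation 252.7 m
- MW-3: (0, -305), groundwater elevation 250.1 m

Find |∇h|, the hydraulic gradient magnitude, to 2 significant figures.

0.027

∂h/∂x = (252.7 − 257.1) / (310 − 0) = -0.01419
∂h/∂y = (250.1 − 257.1) / (-305 − 0) = +0.02295
|∇h| = √(-0.01419² + 0.02295²) = 0.02698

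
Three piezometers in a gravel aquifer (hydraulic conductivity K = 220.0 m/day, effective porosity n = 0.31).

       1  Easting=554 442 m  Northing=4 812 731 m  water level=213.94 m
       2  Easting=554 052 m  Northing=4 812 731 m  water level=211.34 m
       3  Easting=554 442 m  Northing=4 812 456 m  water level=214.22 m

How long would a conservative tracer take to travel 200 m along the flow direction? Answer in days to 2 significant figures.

∂h/∂x = (211.34 − 213.94) / (554052 − 554442) = +0.006667
∂h/∂y = (214.22 − 213.94) / (4812456 − 4812731) = -0.001018
|∇h| = √(0.006667² + -0.001018²) = 0.006744
Seepage velocity v = K·i/n = 220.0 × 0.006744 / 0.31 = 4.786 m/day.
t = 200 / 4.786 = 41.79 days.

42 days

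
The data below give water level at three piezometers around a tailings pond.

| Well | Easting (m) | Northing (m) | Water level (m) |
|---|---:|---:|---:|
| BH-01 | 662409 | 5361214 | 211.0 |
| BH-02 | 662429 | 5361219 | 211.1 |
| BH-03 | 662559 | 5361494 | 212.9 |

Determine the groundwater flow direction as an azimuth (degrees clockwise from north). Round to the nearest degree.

Differences from BH-01: to BH-02 (Δx, Δy, Δh) = (20, 5, +0.1); to BH-03 = (150, 280, +1.9).
Solve a·Δx + b·Δy = Δh: det = 20·280 − 150·5 = 4850.
∂h/∂x = [(+0.1)·280 − (+1.9)·5] / 4850 = +0.003814
∂h/∂y = [20·(+1.9) − 150·(+0.1)] / 4850 = +0.004742
Flow direction (−∇h) has components (-0.003814 E, -0.004742 N).
Azimuth = atan2(E, N) = atan2(-0.003814, -0.004742) = 218.8° ≈ 219°.

219°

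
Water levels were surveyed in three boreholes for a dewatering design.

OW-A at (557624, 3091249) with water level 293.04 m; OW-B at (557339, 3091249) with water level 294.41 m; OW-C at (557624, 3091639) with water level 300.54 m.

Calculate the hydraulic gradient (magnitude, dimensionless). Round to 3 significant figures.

∂h/∂x = (294.41 − 293.04) / (557339 − 557624) = -0.004807
∂h/∂y = (300.54 − 293.04) / (3091639 − 3091249) = +0.01923
|∇h| = √(-0.004807² + 0.01923²) = 0.01982

0.0198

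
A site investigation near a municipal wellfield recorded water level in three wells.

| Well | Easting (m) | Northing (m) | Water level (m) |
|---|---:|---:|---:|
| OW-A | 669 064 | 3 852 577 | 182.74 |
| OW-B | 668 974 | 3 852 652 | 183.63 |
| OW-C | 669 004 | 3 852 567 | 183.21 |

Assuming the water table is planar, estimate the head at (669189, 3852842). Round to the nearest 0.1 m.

Differences from OW-A: to OW-B (Δx, Δy, Δh) = (-90, 75, +0.89); to OW-C = (-60, -10, +0.47).
Solve a·Δx + b·Δy = Δh: det = (-90)·(-10) − (-60)·75 = 5400.
∂h/∂x = [(+0.89)·(-10) − (+0.47)·75] / 5400 = -0.008176
∂h/∂y = [(-90)·(+0.47) − (-60)·(+0.89)] / 5400 = +0.002056
h(669189, 3852842) = 182.74 + (-0.008176)·(125) + (+0.002056)·(265) = 182.74 -1.022 +0.545 = 182.263 m.

182.3 m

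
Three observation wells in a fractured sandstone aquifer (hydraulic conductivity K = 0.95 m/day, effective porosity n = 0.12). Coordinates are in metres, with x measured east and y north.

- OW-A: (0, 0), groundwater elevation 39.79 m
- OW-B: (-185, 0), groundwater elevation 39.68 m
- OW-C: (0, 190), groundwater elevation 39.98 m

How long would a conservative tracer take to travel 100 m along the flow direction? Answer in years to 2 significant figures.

∂h/∂x = (39.68 − 39.79) / (-185 − 0) = +0.0005946
∂h/∂y = (39.98 − 39.79) / (190 − 0) = +0.0010000
|∇h| = √(0.0005946² + 0.0010000²) = 0.001163
Seepage velocity v = K·i/n = 0.95 × 0.001163 / 0.12 = 0.009207 m/day.
t = 100 / 0.009207 = 1.086e+04 days = 29.7 years.

30 years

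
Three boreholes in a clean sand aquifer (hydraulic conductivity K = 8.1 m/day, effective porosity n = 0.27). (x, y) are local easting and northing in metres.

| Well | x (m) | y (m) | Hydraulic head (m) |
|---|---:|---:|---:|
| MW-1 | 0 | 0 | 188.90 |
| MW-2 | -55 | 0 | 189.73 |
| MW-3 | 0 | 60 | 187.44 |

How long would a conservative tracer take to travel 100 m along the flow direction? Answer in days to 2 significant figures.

120 days

∂h/∂x = (189.73 − 188.90) / (-55 − 0) = -0.01509
∂h/∂y = (187.44 − 188.90) / (60 − 0) = -0.02433
|∇h| = √(-0.01509² + -0.02433²) = 0.02863
Seepage velocity v = K·i/n = 8.1 × 0.02863 / 0.27 = 0.8589 m/day.
t = 100 / 0.8589 = 116.4 days.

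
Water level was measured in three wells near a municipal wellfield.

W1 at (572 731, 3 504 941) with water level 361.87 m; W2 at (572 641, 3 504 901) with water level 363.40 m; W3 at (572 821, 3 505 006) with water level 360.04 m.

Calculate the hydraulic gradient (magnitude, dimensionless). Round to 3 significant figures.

0.0167

With h = a·x + b·y + c and W1 as origin, the differences give:
  (-90)·a + (-40)·b = +1.53
  90·a + 65·b = -1.83
Eliminate b (×65 and ×(-40), subtract): -2250·a = 26.250 → a = ∂h/∂x = -0.01167
Back-substitute: b = ∂h/∂y = -0.01200.
|∇h| = √(-0.01167² + -0.01200²) = 0.01674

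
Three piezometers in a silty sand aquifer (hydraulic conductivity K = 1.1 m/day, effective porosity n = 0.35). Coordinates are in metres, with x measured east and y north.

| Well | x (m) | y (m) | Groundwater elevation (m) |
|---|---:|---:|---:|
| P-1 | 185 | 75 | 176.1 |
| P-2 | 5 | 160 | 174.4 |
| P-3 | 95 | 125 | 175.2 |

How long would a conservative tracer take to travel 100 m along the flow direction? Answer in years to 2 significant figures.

Differences from P-1: to P-2 (Δx, Δy, Δh) = (-180, 85, -1.7); to P-3 = (-90, 50, -0.9).
Solve a·Δx + b·Δy = Δh: det = (-180)·50 − (-90)·85 = -1350.
∂h/∂x = [(-1.7)·50 − (-0.9)·85] / -1350 = +0.006296
∂h/∂y = [(-180)·(-0.9) − (-90)·(-1.7)] / -1350 = -0.006667
|∇h| = √(0.006296² + -0.006667²) = 0.00917
Seepage velocity v = K·i/n = 1.1 × 0.00917 / 0.35 = 0.02882 m/day.
t = 100 / 0.02882 = 3470 days = 9.5 years.

9.5 years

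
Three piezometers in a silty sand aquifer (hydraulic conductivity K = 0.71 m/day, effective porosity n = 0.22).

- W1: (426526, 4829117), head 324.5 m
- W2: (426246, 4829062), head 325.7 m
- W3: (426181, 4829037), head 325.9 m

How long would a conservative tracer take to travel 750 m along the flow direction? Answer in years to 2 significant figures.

75 years

With h = a·x + b·y + c and W1 as origin, the differences give:
  (-280)·a + (-55)·b = +1.2
  (-345)·a + (-80)·b = +1.4
Eliminate b (×(-80) and ×(-55), subtract): 3425·a = -19.00 → a = ∂h/∂x = -0.005547
Back-substitute: b = ∂h/∂y = +0.006423.
|∇h| = √(-0.005547² + 0.006423²) = 0.008487
Seepage velocity v = K·i/n = 0.71 × 0.008487 / 0.22 = 0.02739 m/day.
t = 750 / 0.02739 = 2.738e+04 days = 75 years.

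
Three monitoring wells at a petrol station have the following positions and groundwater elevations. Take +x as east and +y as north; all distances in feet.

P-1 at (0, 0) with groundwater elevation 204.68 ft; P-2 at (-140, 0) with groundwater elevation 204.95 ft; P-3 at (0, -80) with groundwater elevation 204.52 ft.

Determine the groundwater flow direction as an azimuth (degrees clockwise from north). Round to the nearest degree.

∂h/∂x = (204.95 − 204.68) / (-140 − 0) = -0.001929
∂h/∂y = (204.52 − 204.68) / (-80 − 0) = +0.002000
Flow direction (−∇h) has components (+0.001929 E, -0.002000 N).
Azimuth = atan2(E, N) = atan2(+0.001929, -0.002000) = 136.0° ≈ 136°.

136°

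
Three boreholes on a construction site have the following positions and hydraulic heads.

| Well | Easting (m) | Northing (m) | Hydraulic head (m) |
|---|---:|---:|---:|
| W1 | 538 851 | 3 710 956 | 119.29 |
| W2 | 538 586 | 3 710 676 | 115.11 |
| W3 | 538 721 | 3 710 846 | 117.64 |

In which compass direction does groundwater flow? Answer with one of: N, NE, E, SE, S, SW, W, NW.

S

Taking W1 as reference: W2−W1 = (-265, -280, -4.18); W3−W1 = (-130, -110, -1.65).
Determinant of the coordinate differences = (-265)·(-110) − (-130)·(-280) = -7250.
∂h/∂x = [(-4.18)·(-110) − (-1.65)·(-280)] / -7250 = +0.0003034
∂h/∂y = [(-265)·(-1.65) − (-130)·(-4.18)] / -7250 = +0.01464
Flow = −∇h = (-0.0003034 east, -0.01464 north), which points south.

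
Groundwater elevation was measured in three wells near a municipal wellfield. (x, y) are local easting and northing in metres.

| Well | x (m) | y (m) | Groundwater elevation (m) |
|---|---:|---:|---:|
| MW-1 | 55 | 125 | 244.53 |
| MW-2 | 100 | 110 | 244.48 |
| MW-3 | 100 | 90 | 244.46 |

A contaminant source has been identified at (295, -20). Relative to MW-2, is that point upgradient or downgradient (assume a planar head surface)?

With h = a·x + b·y + c and MW-1 as origin, the differences give:
  45·a + (-15)·b = -0.05
  45·a + (-35)·b = -0.07
Eliminate b (×(-35) and ×(-15), subtract): -900·a = 0.700 → a = ∂h/∂x = -0.0007778
Back-substitute: b = ∂h/∂y = +0.0010000.
Head at (295, -20) = 244.53 + (-0.0007778)·(240) + (+0.0010000)·(-145) = 244.20 m.
That is lower than the 244.48 m at MW-2, so the point is downgradient.

downgradient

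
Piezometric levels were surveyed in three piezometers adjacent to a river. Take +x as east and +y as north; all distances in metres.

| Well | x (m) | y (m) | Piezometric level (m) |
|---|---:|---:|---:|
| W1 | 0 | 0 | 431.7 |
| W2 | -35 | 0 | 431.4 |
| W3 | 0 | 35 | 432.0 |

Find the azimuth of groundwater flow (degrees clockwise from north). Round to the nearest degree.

∂h/∂x = (431.4 − 431.7) / (-35 − 0) = +0.008571
∂h/∂y = (432.0 − 431.7) / (35 − 0) = +0.008571
Flow direction (−∇h) has components (-0.008571 E, -0.008571 N).
Azimuth = atan2(E, N) = atan2(-0.008571, -0.008571) = 225.0° ≈ 225°.

225°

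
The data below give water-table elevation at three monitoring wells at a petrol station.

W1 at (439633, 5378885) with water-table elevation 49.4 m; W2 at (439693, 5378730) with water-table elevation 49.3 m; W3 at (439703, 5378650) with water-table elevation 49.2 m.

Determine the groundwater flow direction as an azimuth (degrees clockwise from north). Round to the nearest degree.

236°

Differences from W1: to W2 (Δx, Δy, Δh) = (60, -155, -0.1); to W3 = (70, -235, -0.2).
Determinant of the coordinate differences = 60·(-235) − 70·(-155) = -3250.
∂h/∂x = [(-0.1)·(-235) − (-0.2)·(-155)] / -3250 = +0.002308
∂h/∂y = [60·(-0.2) − 70·(-0.1)] / -3250 = +0.001538
Flow direction (−∇h) has components (-0.002308 E, -0.001538 N).
Azimuth = atan2(E, N) = atan2(-0.002308, -0.001538) = 236.3° ≈ 236°.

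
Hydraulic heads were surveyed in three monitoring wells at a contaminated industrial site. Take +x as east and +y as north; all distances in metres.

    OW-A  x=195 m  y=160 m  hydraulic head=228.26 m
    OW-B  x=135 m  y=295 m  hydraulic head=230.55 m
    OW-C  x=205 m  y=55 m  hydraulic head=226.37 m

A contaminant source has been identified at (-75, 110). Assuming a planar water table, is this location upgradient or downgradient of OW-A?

Three-point gradient (reference OW-A): Δ to OW-B = (-60, 135, +2.29), Δ to OW-C = (10, -105, -1.89).
∂h/∂x = +0.002970, ∂h/∂y = +0.01828 (det = 4950).
Head at (-75, 110) = 228.26 + (+0.002970)·(-270) + (+0.01828)·(-50) = 226.54 m.
That is lower than the 228.26 m at OW-A, so the point is downgradient.

downgradient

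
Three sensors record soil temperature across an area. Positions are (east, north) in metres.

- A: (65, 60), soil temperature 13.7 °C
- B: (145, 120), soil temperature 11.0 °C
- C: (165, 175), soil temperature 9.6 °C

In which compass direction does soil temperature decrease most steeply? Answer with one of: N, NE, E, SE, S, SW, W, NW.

NE

Taking A as reference: B−A = (80, 60, -2.7); C−A = (100, 115, -4.1).
Determinant of the coordinate differences = 80·115 − 100·60 = 3200.
∂T/∂x = [(-2.7)·115 − (-4.1)·60] / 3200 = -0.02016
∂T/∂y = [80·(-4.1) − 100·(-2.7)] / 3200 = -0.01813
Steepest decrease is along −∇f = (+0.02016 E, +0.01813 N) → northeast.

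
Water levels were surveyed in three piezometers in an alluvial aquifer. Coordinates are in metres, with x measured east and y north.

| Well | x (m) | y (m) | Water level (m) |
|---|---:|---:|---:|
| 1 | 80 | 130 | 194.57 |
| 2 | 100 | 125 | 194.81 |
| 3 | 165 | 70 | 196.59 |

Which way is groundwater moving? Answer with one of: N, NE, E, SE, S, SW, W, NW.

With h = a·x + b·y + c and 1 as origin, the differences give:
  20·a + (-5)·b = +0.24
  85·a + (-60)·b = +2.02
Eliminate b (×(-60) and ×(-5), subtract): -775·a = -4.300 → a = ∂h/∂x = +0.005548
Back-substitute: b = ∂h/∂y = -0.02581.
Flow = −∇h = (-0.005548 east, +0.02581 north), which points north.

N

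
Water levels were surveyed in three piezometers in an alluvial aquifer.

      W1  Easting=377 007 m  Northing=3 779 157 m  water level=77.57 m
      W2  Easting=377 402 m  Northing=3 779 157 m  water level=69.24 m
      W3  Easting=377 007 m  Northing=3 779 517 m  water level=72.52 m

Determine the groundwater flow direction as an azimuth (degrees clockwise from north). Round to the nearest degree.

∂h/∂x = (69.24 − 77.57) / (377402 − 377007) = -0.02109
∂h/∂y = (72.52 − 77.57) / (3779517 − 3779157) = -0.01403
Flow direction (−∇h) has components (+0.02109 E, +0.01403 N).
Azimuth = atan2(E, N) = atan2(+0.02109, +0.01403) = 56.4° ≈ 056°.

056°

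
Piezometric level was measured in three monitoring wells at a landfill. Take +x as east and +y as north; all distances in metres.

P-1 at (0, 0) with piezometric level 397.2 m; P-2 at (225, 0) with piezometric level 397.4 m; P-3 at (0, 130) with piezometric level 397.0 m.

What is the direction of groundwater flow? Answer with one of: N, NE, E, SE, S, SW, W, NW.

∂h/∂x = (397.4 − 397.2) / (225 − 0) = +0.0008889
∂h/∂y = (397.0 − 397.2) / (130 − 0) = -0.001538
Flow = −∇h = (-0.0008889 east, +0.001538 north), which points northwest.

NW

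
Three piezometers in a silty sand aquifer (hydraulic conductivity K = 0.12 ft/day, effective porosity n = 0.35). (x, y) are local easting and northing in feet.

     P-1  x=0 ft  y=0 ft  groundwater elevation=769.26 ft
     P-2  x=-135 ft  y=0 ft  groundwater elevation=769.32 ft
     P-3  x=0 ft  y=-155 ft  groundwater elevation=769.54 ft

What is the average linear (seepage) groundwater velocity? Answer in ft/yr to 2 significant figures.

0.23 ft/yr

∂h/∂x = (769.32 − 769.26) / (-135 − 0) = -0.0004444
∂h/∂y = (769.54 − 769.26) / (-155 − 0) = -0.001806
|∇h| = √(-0.0004444² + -0.001806²) = 0.00186
Seepage velocity v = K·i/n = 0.12 × 0.00186 / 0.35 = 0.0006377 ft/day = 0.2329 ft/yr.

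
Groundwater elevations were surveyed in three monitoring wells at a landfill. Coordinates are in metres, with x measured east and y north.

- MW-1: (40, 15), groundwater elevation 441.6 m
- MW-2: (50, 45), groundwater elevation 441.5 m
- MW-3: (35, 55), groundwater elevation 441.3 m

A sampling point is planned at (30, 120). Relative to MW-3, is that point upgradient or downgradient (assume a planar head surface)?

With h = a·x + b·y + c and MW-1 as origin, the differences give:
  10·a + 30·b = -0.1
  (-5)·a + 40·b = -0.3
Eliminate b (×40 and ×30, subtract): 550·a = 5.00 → a = ∂h/∂x = +0.009091
Back-substitute: b = ∂h/∂y = -0.006364.
Head at (30, 120) = 441.6 + (+0.009091)·(-10) + (-0.006364)·(105) = 440.84 m.
That is lower than the 441.3 m at MW-3, so the point is downgradient.

downgradient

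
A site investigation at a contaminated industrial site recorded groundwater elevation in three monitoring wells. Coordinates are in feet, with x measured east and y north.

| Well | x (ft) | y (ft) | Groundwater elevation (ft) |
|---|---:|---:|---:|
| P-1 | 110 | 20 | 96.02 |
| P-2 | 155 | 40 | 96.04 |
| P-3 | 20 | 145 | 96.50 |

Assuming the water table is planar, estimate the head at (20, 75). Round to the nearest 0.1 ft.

96.3 ft

Three-point gradient (reference P-1): Δ to P-2 = (45, 20, +0.02), Δ to P-3 = (-90, 125, +0.48).
∂h/∂x = -0.0009562, ∂h/∂y = +0.003152 (det = 7425).
h(20, 75) = 96.02 + (-0.0009562)·(-90) + (+0.003152)·(55) = 96.02 +0.086 +0.173 = 96.279 ft.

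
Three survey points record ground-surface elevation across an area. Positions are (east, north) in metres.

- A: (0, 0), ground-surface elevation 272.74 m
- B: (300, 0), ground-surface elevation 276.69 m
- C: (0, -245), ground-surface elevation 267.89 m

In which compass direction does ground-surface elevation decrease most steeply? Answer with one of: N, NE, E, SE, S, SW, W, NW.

∂z/∂x = (276.69 − 272.74) / (300 − 0) = +0.01317
∂z/∂y = (267.89 − 272.74) / (-245 − 0) = +0.01980
Steepest decrease is along −∇f = (-0.01317 E, -0.01980 N) → southwest.

SW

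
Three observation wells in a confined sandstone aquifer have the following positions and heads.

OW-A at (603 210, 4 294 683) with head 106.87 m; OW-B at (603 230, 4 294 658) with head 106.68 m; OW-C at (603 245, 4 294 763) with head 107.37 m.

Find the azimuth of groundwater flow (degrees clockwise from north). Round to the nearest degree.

With h = a·x + b·y + c and OW-A as origin, the differences give:
  20·a + (-25)·b = -0.19
  35·a + 80·b = +0.50
Eliminate b (×80 and ×(-25), subtract): 2475·a = -2.700 → a = ∂h/∂x = -0.001091
Back-substitute: b = ∂h/∂y = +0.006727.
Flow direction (−∇h) has components (+0.001091 E, -0.006727 N).
Azimuth = atan2(E, N) = atan2(+0.001091, -0.006727) = 170.8° ≈ 171°.

171°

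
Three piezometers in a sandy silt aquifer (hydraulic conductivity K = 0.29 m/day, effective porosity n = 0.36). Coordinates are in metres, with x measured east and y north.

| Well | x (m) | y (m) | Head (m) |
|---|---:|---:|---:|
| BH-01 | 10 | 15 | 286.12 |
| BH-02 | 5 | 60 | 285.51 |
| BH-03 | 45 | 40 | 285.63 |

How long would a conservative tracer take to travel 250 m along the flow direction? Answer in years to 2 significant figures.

58 years

Taking BH-01 as reference: BH-02−BH-01 = (-5, 45, -0.61); BH-03−BH-01 = (35, 25, -0.49).
Determinant of the coordinate differences = (-5)·25 − 35·45 = -1700.
∂h/∂x = [(-0.61)·25 − (-0.49)·45] / -1700 = -0.004000
∂h/∂y = [(-5)·(-0.49) − 35·(-0.61)] / -1700 = -0.01400
|∇h| = √(-0.004000² + -0.01400²) = 0.01456
Seepage velocity v = K·i/n = 0.29 × 0.01456 / 0.36 = 0.01173 m/day.
t = 250 / 0.01173 = 2.131e+04 days = 58.3 years.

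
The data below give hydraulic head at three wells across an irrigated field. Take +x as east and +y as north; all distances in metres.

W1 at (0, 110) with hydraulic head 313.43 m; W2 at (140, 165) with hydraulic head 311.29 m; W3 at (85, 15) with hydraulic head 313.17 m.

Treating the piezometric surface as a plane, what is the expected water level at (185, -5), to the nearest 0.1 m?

Differences from W1: to W2 (Δx, Δy, Δh) = (140, 55, -2.14); to W3 = (85, -95, -0.26).
Solve a·Δx + b·Δy = Δh: det = 140·(-95) − 85·55 = -17975.
∂h/∂x = [(-2.14)·(-95) − (-0.26)·55] / -17975 = -0.01211
∂h/∂y = [140·(-0.26) − 85·(-2.14)] / -17975 = -0.008095
h(185, -5) = 313.43 + (-0.01211)·(185) + (-0.008095)·(-115) = 313.43 -2.240 +0.931 = 312.121 m.

312.1 m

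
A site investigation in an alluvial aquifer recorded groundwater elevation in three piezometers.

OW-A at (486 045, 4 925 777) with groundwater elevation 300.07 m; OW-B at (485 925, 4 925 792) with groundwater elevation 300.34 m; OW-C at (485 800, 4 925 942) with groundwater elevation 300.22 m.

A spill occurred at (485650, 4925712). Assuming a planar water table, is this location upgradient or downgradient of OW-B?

upgradient

Three-point gradient (reference OW-A): Δ to OW-B = (-120, 15, +0.27), Δ to OW-C = (-245, 165, +0.15).
∂h/∂x = -0.002623, ∂h/∂y = -0.002986 (det = -16125).
Head at (485650, 4925712) = 300.07 + (-0.002623)·(-395) + (-0.002986)·(-65) = 301.30 m.
That is higher than the 300.34 m at OW-B, so the point is upgradient.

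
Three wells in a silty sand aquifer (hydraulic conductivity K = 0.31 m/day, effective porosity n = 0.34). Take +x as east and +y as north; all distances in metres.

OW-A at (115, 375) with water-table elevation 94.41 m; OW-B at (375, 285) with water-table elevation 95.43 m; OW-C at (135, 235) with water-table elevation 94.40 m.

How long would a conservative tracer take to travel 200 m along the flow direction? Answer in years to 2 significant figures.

Taking OW-A as reference: OW-B−OW-A = (260, -90, +1.02); OW-C−OW-A = (20, -140, -0.01).
Solve a·Δx + b·Δy = Δh: det = 260·(-140) − 20·(-90) = -34600.
∂h/∂x = [(+1.02)·(-140) − (-0.01)·(-90)] / -34600 = +0.004153
∂h/∂y = [260·(-0.01) − 20·(+1.02)] / -34600 = +0.0006647
|∇h| = √(0.004153² + 0.0006647²) = 0.004206
Seepage velocity v = K·i/n = 0.31 × 0.004206 / 0.34 = 0.003835 m/day.
t = 200 / 0.003835 = 5.215e+04 days = 143 years.

140 years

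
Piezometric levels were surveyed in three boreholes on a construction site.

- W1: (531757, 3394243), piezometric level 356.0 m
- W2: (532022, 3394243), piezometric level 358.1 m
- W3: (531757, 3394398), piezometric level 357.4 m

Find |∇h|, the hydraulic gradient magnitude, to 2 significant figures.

∂h/∂x = (358.1 − 356.0) / (532022 − 531757) = +0.007925
∂h/∂y = (357.4 − 356.0) / (3394398 − 3394243) = +0.009032
|∇h| = √(0.007925² + 0.009032²) = 0.01202

0.012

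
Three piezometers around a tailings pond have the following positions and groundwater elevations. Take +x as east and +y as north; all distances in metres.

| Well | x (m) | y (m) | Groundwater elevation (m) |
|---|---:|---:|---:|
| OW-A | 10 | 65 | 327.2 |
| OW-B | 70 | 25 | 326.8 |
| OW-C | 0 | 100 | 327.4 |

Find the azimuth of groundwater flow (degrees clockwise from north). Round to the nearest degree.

143°

With h = a·x + b·y + c and OW-A as origin, the differences give:
  60·a + (-40)·b = -0.4
  (-10)·a + 35·b = +0.2
Eliminate b (×35 and ×(-40), subtract): 1700·a = -6.00 → a = ∂h/∂x = -0.003529
Back-substitute: b = ∂h/∂y = +0.004706.
Flow direction (−∇h) has components (+0.003529 E, -0.004706 N).
Azimuth = atan2(E, N) = atan2(+0.003529, -0.004706) = 143.1° ≈ 143°.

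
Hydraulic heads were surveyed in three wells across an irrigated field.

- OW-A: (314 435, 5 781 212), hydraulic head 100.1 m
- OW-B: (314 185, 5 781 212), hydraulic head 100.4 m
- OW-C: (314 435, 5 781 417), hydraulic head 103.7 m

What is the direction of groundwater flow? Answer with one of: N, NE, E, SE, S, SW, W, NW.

S

∂h/∂x = (100.4 − 100.1) / (314185 − 314435) = -0.001200
∂h/∂y = (103.7 − 100.1) / (5781417 − 5781212) = +0.01756
Flow = −∇h = (+0.001200 east, -0.01756 north), which points south.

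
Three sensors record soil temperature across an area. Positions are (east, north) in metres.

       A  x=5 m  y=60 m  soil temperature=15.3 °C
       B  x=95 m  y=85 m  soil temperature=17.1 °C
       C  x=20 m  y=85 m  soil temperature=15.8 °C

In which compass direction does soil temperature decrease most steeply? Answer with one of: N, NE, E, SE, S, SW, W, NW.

With T = a·x + b·y + c and A as origin, the differences give:
  90·a + 25·b = +1.8
  15·a + 25·b = +0.5
Eliminate b (×25 and ×25, subtract): 1875·a = 32.50 → a = ∂T/∂x = +0.01733
Back-substitute: b = ∂T/∂y = +0.009600.
Steepest decrease is along −∇f = (-0.01733 E, -0.009600 N) → southwest.

SW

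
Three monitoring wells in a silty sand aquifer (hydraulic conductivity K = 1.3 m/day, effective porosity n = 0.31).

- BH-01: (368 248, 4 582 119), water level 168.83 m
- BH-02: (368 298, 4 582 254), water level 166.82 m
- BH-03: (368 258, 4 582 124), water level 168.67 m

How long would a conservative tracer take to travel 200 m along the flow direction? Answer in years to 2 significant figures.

8.6 years

Taking BH-01 as reference: BH-02−BH-01 = (50, 135, -2.01); BH-03−BH-01 = (10, 5, -0.16).
Solve a·Δx + b·Δy = Δh: det = 50·5 − 10·135 = -1100.
∂h/∂x = [(-2.01)·5 − (-0.16)·135] / -1100 = -0.01050
∂h/∂y = [50·(-0.16) − 10·(-2.01)] / -1100 = -0.01100
|∇h| = √(-0.01050² + -0.01100²) = 0.01521
Seepage velocity v = K·i/n = 1.3 × 0.01521 / 0.31 = 0.06378 m/day.
t = 200 / 0.06378 = 3136 days = 8.59 years.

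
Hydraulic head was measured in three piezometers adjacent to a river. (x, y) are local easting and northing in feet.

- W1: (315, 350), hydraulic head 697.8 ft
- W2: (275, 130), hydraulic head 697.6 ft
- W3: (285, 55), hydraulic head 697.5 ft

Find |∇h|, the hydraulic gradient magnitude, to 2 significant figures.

Taking W1 as reference: W2−W1 = (-40, -220, -0.2); W3−W1 = (-30, -295, -0.3).
Determinant of the coordinate differences = (-40)·(-295) − (-30)·(-220) = 5200.
∂h/∂x = [(-0.2)·(-295) − (-0.3)·(-220)] / 5200 = -0.001346
∂h/∂y = [(-40)·(-0.3) − (-30)·(-0.2)] / 5200 = +0.001154
|∇h| = √(-0.001346² + 0.001154²) = 0.001773

0.0018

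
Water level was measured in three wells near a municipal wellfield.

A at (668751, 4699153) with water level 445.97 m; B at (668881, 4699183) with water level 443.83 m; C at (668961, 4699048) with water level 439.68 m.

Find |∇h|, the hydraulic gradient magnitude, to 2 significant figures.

Taking A as reference: B−A = (130, 30, -2.14); C−A = (210, -105, -6.29).
Solve a·Δx + b·Δy = Δh: det = 130·(-105) − 210·30 = -19950.
∂h/∂x = [(-2.14)·(-105) − (-6.29)·30] / -19950 = -0.02072
∂h/∂y = [130·(-6.29) − 210·(-2.14)] / -19950 = +0.01846
|∇h| = √(-0.02072² + 0.01846²) = 0.02775

0.028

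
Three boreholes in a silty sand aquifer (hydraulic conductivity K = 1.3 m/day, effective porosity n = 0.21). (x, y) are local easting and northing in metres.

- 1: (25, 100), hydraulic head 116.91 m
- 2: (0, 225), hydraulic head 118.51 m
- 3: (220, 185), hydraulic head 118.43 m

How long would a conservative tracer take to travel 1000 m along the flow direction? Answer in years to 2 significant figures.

33 years

With h = a·x + b·y + c and 1 as origin, the differences give:
  (-25)·a + 125·b = +1.60
  195·a + 85·b = +1.52
Eliminate b (×85 and ×125, subtract): -26500·a = -54.000 → a = ∂h/∂x = +0.002038
Back-substitute: b = ∂h/∂y = +0.01321.
|∇h| = √(0.002038² + 0.01321²) = 0.01337
Seepage velocity v = K·i/n = 1.3 × 0.01337 / 0.21 = 0.08277 m/day.
t = 1000 / 0.08277 = 1.208e+04 days = 33.1 years.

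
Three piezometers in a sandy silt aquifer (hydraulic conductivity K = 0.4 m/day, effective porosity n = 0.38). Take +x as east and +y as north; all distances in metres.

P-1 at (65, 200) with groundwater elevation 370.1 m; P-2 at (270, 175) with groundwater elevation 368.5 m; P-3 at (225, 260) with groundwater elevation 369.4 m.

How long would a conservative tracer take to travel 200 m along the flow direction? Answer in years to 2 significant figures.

53 years

Taking P-1 as reference: P-2−P-1 = (205, -25, -1.6); P-3−P-1 = (160, 60, -0.7).
Determinant of the coordinate differences = 205·60 − 160·(-25) = 16300.
∂h/∂x = [(-1.6)·60 − (-0.7)·(-25)] / 16300 = -0.006963
∂h/∂y = [205·(-0.7) − 160·(-1.6)] / 16300 = +0.006902
|∇h| = √(-0.006963² + 0.006902²) = 0.009804
Seepage velocity v = K·i/n = 0.4 × 0.009804 / 0.38 = 0.01032 m/day.
t = 200 / 0.01032 = 1.938e+04 days = 53.1 years.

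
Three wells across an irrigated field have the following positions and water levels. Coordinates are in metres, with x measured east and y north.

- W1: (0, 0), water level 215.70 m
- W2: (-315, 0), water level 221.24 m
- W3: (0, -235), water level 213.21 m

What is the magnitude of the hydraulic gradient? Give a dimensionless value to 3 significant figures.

0.0205

∂h/∂x = (221.24 − 215.70) / (-315 − 0) = -0.01759
∂h/∂y = (213.21 − 215.70) / (-235 − 0) = +0.01060
|∇h| = √(-0.01759² + 0.01060²) = 0.02054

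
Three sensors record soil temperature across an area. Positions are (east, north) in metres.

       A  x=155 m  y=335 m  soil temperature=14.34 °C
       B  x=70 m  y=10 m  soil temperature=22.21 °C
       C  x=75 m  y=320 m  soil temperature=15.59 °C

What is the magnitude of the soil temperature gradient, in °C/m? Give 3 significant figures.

0.0242 °C/m

Differences from A: to B (Δx, Δy, Δh) = (-85, -325, +7.87); to C = (-80, -15, +1.25).
Determinant of the coordinate differences = (-85)·(-15) − (-80)·(-325) = -24725.
∂T/∂x = [(+7.87)·(-15) − (+1.25)·(-325)] / -24725 = -0.01166
∂T/∂y = [(-85)·(+1.25) − (-80)·(+7.87)] / -24725 = -0.02117
|∇f| = √(-0.01166² + -0.02117²) = 0.02417 °C/m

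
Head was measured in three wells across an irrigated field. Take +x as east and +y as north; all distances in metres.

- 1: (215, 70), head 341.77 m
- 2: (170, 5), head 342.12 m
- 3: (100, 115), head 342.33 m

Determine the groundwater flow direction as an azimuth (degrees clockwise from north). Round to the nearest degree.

Three-point gradient (reference 1): Δ to 2 = (-45, -65, +0.35), Δ to 3 = (-115, 45, +0.56).
∂h/∂x = -0.005489, ∂h/∂y = -0.001584 (det = -9500).
Flow direction (−∇h) has components (+0.005489 E, +0.001584 N).
Azimuth = atan2(E, N) = atan2(+0.005489, +0.001584) = 73.9° ≈ 074°.

074°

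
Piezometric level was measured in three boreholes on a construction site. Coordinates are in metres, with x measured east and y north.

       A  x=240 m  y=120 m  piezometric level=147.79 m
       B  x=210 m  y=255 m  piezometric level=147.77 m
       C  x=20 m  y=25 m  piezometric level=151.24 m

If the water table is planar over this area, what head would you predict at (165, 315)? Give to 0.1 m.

With h = a·x + b·y + c and A as origin, the differences give:
  (-30)·a + 135·b = -0.02
  (-220)·a + (-95)·b = +3.45
Eliminate b (×(-95) and ×135, subtract): 32550·a = -463.850 → a = ∂h/∂x = -0.01425
Back-substitute: b = ∂h/∂y = -0.003315.
h(165, 315) = 147.79 + (-0.01425)·(-75) + (-0.003315)·(195) = 147.79 +1.069 -0.646 = 148.212 m.

148.2 m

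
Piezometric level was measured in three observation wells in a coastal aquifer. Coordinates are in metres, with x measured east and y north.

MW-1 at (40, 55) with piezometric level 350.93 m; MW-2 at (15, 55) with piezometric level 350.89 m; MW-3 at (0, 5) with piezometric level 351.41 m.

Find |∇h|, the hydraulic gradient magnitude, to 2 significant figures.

With h = a·x + b·y + c and MW-1 as origin, the differences give:
  (-25)·a + 0·b = -0.04
  (-40)·a + (-50)·b = +0.48
Eliminate b (×(-50) and ×0, subtract): 1250·a = 2.000 → a = ∂h/∂x = +0.001600
Back-substitute: b = ∂h/∂y = -0.01088.
|∇h| = √(0.001600² + -0.01088²) = 0.011

0.011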